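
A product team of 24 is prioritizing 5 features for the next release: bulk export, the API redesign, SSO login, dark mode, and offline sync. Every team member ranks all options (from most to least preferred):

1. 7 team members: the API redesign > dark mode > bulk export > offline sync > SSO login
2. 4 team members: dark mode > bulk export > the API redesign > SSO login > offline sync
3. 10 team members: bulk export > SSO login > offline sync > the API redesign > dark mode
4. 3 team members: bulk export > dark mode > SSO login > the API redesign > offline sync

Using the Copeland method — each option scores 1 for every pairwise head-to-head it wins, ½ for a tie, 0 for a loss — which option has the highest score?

bulk export: beats the API redesign, SSO login, dark mode, and offline sync → score 4.
the API redesign: beats dark mode and offline sync; loses to bulk export and SSO login → score 2.
SSO login: beats the API redesign and offline sync; loses to bulk export and dark mode → score 2.
dark mode: beats SSO login and offline sync; loses to bulk export and the API redesign → score 2.
offline sync: loses to bulk export, the API redesign, SSO login, and dark mode → score 0.
bulk export has the best pairwise record.

bulk export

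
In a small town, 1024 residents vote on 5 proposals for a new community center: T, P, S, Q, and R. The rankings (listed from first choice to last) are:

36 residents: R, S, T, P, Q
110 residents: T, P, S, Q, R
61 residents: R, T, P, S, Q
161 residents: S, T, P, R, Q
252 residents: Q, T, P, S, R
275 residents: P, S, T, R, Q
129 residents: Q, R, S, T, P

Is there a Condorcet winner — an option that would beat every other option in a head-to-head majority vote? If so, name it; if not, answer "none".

Checking pairwise contests:
S beats T 601–423.
T beats P 749–275.
P beats S 698–326.
T beats Q 643–381.
T beats R 798–226.
Every option loses at least one head-to-head, so there is no Condorcet winner.

none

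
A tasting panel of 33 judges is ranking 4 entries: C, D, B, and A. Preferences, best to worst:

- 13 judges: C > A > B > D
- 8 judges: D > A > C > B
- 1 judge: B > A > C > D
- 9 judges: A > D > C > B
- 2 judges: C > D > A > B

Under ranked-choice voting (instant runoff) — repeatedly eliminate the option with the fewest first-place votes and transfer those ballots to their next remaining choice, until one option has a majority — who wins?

A

Round 1: C 15, D 8, B 1, A 9. Eliminate B.
Round 2: C 15, D 8, A 10. Eliminate D.
Round 3: C 15, A 18. A has a majority.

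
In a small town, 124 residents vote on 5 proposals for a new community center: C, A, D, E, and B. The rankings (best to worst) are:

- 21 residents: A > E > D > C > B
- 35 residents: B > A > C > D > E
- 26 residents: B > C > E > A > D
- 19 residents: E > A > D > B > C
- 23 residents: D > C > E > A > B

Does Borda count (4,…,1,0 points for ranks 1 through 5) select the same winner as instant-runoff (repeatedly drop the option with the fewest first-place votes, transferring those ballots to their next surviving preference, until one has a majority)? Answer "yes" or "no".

Borda — scores: C 238, A 295, D 207, E 237, B 263. Winner: A.
Instant-runoff — R1 C 0, A 21, D 23, E 19, B 61 (C out); R2 A 21, D 23, E 19, B 61 (E out); R3 A 40, D 23, B 61 (D out); R4 A 63, B 61 (A winner). Winner: A.
The two methods agree.

yes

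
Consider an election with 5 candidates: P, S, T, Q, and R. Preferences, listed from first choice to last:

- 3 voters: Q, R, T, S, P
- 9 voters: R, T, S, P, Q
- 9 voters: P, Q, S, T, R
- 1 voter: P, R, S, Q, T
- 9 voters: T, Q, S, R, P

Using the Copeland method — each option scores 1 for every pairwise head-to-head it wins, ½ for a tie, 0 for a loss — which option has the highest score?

T

P: beats Q; loses to S, T, and R → score 1.
S: beats P and R; loses to T and Q → score 2.
T: beats P, S, Q, and R → score 4.
Q: beats S and R; loses to P and T → score 2.
R: beats P; loses to S, T, and Q → score 1.
T has the best pairwise record.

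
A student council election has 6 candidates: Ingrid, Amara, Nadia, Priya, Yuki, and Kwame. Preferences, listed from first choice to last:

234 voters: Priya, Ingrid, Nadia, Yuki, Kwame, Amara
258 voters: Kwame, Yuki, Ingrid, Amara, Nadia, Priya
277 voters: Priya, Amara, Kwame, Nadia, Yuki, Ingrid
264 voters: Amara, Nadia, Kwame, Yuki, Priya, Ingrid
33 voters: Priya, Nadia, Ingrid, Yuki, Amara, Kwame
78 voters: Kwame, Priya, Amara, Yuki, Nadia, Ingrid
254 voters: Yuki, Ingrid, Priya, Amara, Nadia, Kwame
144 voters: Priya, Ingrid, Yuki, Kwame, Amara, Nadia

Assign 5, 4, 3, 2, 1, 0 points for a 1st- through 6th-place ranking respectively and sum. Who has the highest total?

Priya

Ingrid: 234·4 + 258·3 + 277·0 + 264·0 + 33·3 + 78·0 + 254·4 + 144·4 = 3401
Amara: 234·0 + 258·2 + 277·4 + 264·5 + 33·1 + 78·3 + 254·2 + 144·1 = 3863
Nadia: 234·3 + 258·1 + 277·2 + 264·4 + 33·4 + 78·1 + 254·1 + 144·0 = 3034
Priya: 234·5 + 258·0 + 277·5 + 264·1 + 33·5 + 78·4 + 254·3 + 144·5 = 4778
Yuki: 234·2 + 258·4 + 277·1 + 264·2 + 33·2 + 78·2 + 254·5 + 144·3 = 4229
Kwame: 234·1 + 258·5 + 277·3 + 264·3 + 33·0 + 78·5 + 254·0 + 144·2 = 3825
Priya has the highest Borda score (4778).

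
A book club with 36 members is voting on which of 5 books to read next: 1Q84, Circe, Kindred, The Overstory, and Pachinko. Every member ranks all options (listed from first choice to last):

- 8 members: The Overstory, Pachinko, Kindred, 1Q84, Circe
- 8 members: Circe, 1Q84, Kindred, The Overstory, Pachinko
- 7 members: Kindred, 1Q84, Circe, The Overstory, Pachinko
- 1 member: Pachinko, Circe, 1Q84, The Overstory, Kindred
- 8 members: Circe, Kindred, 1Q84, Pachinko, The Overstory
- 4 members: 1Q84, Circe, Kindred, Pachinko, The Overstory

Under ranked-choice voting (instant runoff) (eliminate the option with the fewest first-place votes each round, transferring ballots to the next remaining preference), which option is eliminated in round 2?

1Q84

Round 1: 1Q84 4, Circe 16, Kindred 7, The Overstory 8, Pachinko 1. Eliminate Pachinko.
Round 2: 1Q84 4, Circe 17, Kindred 7, The Overstory 8. Eliminate 1Q84.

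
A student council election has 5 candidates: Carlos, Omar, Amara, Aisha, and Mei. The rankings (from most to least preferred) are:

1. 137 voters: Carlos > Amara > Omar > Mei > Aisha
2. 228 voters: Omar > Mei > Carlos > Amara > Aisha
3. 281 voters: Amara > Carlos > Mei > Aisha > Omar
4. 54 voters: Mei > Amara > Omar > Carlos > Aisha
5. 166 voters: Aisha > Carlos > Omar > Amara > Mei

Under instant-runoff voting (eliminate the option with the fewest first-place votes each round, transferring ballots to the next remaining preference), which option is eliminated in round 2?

Carlos

Round 1: Carlos 137, Omar 228, Amara 281, Aisha 166, Mei 54. Eliminate Mei.
Round 2: Carlos 137, Omar 228, Amara 335, Aisha 166. Eliminate Carlos.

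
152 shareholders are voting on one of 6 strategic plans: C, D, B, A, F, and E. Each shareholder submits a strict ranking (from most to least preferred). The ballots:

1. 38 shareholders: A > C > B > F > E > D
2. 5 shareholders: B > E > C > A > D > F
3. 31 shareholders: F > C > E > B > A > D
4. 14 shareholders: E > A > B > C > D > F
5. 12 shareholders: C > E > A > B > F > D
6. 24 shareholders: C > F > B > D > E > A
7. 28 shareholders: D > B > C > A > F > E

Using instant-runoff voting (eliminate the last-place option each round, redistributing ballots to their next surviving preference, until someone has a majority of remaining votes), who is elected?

Round 1: C 36, D 28, B 5, A 38, F 31, E 14. Eliminate B.
Round 2: C 36, D 28, A 38, F 31, E 19. Eliminate E.
Round 3: C 41, D 28, A 52, F 31. Eliminate D.
Round 4: C 69, A 52, F 31. Eliminate F.
Round 5: C 100, A 52. C has a majority.

C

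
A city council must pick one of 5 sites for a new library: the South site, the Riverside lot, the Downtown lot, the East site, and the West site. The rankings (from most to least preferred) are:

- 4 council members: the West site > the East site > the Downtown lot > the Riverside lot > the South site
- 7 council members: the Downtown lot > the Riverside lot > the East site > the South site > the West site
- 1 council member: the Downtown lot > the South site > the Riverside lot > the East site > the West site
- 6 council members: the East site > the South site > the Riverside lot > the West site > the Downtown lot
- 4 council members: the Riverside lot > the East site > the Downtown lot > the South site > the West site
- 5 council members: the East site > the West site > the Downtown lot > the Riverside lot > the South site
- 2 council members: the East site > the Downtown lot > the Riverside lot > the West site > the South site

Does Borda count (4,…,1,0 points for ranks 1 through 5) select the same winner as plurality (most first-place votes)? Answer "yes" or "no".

Borda — scores: the South site 32, the Riverside lot 64, the Downtown lot 64, the East site 91, the West site 39. Winner: the East site.
Plurality — first-place votes: the South site 0, the Riverside lot 4, the Downtown lot 8, the East site 13, the West site 4. Winner: the East site.
The two methods agree.

yes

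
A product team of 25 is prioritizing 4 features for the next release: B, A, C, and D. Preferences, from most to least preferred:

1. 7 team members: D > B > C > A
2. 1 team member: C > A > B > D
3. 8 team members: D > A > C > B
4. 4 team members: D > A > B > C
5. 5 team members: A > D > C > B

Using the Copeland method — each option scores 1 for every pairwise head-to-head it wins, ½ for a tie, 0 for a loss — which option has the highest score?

B: loses to A, C, and D → score 0.
A: beats B and C; loses to D → score 2.
C: beats B; loses to A and D → score 1.
D: beats B, A, and C → score 3.
D has the best pairwise record.

D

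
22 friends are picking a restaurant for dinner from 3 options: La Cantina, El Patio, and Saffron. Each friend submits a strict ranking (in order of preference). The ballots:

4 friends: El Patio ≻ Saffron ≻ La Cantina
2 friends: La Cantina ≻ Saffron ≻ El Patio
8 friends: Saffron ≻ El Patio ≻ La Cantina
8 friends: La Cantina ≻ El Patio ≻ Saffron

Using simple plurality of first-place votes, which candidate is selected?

First-place votes: La Cantina 10, El Patio 4, Saffron 8.
La Cantina has the most first-place votes.

La Cantina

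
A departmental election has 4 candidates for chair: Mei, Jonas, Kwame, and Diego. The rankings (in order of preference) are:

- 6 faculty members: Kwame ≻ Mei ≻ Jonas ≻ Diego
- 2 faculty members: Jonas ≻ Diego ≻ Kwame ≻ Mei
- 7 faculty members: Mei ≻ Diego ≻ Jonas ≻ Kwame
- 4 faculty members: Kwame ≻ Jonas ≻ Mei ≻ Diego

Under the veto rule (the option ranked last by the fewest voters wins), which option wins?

Last-place votes: Mei 2, Jonas 0, Kwame 7, Diego 10.
Jonas is ranked last by the fewest voters, so Jonas wins.

Jonas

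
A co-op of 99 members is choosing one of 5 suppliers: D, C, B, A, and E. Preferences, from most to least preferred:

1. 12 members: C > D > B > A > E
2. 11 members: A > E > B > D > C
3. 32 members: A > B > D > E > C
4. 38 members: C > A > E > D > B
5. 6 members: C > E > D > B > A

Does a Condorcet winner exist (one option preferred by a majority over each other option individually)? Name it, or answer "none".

C

C vs D: 56–43 for C.
C vs B: 56–43 for C.
C vs A: 56–43 for C.
C vs E: 56–43 for C.
C beats every other option head-to-head.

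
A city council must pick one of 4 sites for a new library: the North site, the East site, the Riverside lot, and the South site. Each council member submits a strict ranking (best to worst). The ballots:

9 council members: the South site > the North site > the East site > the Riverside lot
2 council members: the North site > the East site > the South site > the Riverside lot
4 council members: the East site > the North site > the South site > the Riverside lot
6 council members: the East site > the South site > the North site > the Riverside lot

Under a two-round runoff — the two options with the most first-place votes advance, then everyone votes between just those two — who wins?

the East site

Round 1 first-place votes: the North site 2, the East site 10, the Riverside lot 0, the South site 9.
the East site and the South site advance.
Runoff: the East site is preferred to the South site by 12 voters; the South site by 9.
the East site wins the runoff.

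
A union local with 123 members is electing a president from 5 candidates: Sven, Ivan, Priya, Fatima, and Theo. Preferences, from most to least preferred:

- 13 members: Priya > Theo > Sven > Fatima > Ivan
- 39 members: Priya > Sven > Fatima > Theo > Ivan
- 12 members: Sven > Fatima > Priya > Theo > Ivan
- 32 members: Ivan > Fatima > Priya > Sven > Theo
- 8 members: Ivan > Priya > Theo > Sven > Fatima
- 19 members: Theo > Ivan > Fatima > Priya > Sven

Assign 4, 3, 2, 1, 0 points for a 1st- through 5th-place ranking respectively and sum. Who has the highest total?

Sven: 13·2 + 39·3 + 12·4 + 32·1 + 8·1 + 19·0 = 231
Ivan: 13·0 + 39·0 + 12·0 + 32·4 + 8·4 + 19·3 = 217
Priya: 13·4 + 39·4 + 12·2 + 32·2 + 8·3 + 19·1 = 339
Fatima: 13·1 + 39·2 + 12·3 + 32·3 + 8·0 + 19·2 = 261
Theo: 13·3 + 39·1 + 12·1 + 32·0 + 8·2 + 19·4 = 182
Priya has the highest Borda score (339).

Priya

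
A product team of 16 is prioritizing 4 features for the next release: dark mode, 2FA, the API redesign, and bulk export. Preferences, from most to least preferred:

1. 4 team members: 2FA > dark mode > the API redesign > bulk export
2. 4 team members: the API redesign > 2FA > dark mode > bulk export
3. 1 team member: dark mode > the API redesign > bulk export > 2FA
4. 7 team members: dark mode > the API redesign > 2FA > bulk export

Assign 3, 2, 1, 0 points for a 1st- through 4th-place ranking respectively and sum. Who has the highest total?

dark mode: 4·2 + 4·1 + 1·3 + 7·3 = 36
2FA: 4·3 + 4·2 + 1·0 + 7·1 = 27
the API redesign: 4·1 + 4·3 + 1·2 + 7·2 = 32
bulk export: 4·0 + 4·0 + 1·1 + 7·0 = 1
dark mode has the highest Borda score (36).

dark mode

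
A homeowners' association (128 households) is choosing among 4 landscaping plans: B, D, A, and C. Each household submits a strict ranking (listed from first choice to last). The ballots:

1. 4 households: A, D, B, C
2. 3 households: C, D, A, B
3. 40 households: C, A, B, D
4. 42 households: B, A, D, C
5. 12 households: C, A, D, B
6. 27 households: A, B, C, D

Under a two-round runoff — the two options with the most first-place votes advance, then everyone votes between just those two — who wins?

Round 1 first-place votes: B 42, D 0, A 31, C 55.
C and B advance.
Runoff: C is preferred to B by 55 voters; B by 73.
B wins the runoff.

B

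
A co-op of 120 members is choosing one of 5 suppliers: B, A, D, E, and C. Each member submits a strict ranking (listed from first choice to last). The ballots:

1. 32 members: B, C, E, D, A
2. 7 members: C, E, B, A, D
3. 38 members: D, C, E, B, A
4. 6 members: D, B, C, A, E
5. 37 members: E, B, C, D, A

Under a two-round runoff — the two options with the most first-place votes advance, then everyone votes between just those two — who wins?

E

Round 1 first-place votes: B 32, A 0, D 44, E 37, C 7.
D and E advance.
Runoff: D is preferred to E by 44 voters; E by 76.
E wins the runoff.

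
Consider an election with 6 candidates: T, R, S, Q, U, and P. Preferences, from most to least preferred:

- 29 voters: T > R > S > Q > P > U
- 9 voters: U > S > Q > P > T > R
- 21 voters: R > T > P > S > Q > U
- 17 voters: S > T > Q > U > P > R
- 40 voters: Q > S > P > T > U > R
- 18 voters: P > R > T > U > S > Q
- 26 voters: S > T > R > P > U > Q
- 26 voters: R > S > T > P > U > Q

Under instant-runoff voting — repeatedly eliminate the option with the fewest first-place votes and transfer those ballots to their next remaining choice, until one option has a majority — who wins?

Round 1: T 29, R 47, S 43, Q 40, U 9, P 18. Eliminate U.
Round 2: T 29, R 47, S 52, Q 40, P 18. Eliminate P.
Round 3: T 29, R 65, S 52, Q 40. Eliminate T.
Round 4: R 94, S 52, Q 40. R has a majority.

R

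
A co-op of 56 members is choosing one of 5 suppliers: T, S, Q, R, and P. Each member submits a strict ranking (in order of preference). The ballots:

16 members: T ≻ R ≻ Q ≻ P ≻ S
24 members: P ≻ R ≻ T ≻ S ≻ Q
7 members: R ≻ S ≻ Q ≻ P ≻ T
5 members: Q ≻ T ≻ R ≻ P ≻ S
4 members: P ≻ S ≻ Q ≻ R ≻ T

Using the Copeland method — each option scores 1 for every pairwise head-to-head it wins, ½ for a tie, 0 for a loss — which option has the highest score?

R

T: beats S and Q; loses to R and P → score 2.
S: beats Q; loses to T, R, and P → score 1.
Q: ties P; loses to T, S, and R → score 0.5.
R: beats T, S, and Q; ties P → score 3.5.
P: beats T and S; ties Q and R → score 3.
R has the best pairwise record.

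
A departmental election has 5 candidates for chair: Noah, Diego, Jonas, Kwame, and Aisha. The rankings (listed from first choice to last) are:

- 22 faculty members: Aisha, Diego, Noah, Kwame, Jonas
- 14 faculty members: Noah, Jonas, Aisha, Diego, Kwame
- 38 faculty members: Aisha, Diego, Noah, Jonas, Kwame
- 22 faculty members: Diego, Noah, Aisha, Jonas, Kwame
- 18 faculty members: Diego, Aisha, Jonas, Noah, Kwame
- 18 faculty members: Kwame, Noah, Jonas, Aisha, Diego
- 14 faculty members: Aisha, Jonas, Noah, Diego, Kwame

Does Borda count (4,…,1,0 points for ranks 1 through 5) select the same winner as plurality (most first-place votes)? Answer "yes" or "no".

yes

Borda — scores: Noah 342, Diego 368, Jonas 216, Kwame 94, Aisha 440. Winner: Aisha.
Plurality — first-place votes: Noah 14, Diego 40, Jonas 0, Kwame 18, Aisha 74. Winner: Aisha.
The two methods agree.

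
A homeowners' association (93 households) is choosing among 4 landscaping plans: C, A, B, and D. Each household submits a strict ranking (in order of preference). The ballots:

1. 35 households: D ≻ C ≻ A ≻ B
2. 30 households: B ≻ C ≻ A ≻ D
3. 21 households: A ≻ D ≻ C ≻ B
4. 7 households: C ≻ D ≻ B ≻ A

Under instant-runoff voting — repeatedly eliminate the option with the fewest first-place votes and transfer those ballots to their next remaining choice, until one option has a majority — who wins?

Round 1: C 7, A 21, B 30, D 35. Eliminate C.
Round 2: A 21, B 30, D 42. Eliminate A.
Round 3: B 30, D 63. D has a majority.

D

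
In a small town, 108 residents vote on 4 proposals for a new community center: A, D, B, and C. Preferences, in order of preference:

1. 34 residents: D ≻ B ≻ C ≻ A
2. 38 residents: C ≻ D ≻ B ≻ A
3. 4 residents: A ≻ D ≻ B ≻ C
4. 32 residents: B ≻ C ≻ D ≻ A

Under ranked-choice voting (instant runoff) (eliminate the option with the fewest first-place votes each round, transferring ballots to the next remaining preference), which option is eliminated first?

Round 1: A 4, D 34, B 32, C 38. Eliminate A.

A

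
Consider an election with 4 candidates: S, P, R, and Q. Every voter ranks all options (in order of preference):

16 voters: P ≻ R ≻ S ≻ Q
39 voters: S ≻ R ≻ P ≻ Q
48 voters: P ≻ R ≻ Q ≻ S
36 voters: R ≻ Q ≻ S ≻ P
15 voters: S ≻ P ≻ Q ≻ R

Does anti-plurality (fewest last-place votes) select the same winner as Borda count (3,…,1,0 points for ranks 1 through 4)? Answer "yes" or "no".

yes

Anti-plurality — last-place votes: S 48, P 36, R 15, Q 55. Winner: R.
Borda — scores: S 214, P 261, R 314, Q 135. Winner: R.
The two methods agree.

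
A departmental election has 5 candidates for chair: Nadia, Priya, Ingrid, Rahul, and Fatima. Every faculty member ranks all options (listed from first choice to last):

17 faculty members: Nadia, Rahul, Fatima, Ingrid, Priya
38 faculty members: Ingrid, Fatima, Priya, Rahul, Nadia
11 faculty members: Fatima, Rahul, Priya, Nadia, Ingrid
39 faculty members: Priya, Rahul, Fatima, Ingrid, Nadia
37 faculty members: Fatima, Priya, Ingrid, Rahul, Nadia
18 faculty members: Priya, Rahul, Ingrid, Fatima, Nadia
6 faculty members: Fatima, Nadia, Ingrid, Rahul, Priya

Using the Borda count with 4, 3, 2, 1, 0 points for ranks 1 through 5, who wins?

Nadia: 17·4 + 38·0 + 11·1 + 39·0 + 37·0 + 18·0 + 6·3 = 97
Priya: 17·0 + 38·2 + 11·2 + 39·4 + 37·3 + 18·4 + 6·0 = 437
Ingrid: 17·1 + 38·4 + 11·0 + 39·1 + 37·2 + 18·2 + 6·2 = 330
Rahul: 17·3 + 38·1 + 11·3 + 39·3 + 37·1 + 18·3 + 6·1 = 336
Fatima: 17·2 + 38·3 + 11·4 + 39·2 + 37·4 + 18·1 + 6·4 = 460
Fatima has the highest Borda score (460).

Fatima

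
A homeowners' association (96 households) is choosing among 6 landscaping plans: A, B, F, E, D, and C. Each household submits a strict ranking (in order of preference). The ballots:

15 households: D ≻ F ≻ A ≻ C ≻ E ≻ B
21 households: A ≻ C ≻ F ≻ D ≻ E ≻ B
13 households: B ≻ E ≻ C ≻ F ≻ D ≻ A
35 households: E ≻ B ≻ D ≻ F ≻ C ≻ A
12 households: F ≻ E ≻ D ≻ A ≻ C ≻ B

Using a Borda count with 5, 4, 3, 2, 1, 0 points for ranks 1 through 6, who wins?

A: 15·3 + 21·5 + 13·0 + 35·0 + 12·2 = 174
B: 15·0 + 21·0 + 13·5 + 35·4 + 12·0 = 205
F: 15·4 + 21·3 + 13·2 + 35·2 + 12·5 = 279
E: 15·1 + 21·1 + 13·4 + 35·5 + 12·4 = 311
D: 15·5 + 21·2 + 13·1 + 35·3 + 12·3 = 271
C: 15·2 + 21·4 + 13·3 + 35·1 + 12·1 = 200
E has the highest Borda score (311).

E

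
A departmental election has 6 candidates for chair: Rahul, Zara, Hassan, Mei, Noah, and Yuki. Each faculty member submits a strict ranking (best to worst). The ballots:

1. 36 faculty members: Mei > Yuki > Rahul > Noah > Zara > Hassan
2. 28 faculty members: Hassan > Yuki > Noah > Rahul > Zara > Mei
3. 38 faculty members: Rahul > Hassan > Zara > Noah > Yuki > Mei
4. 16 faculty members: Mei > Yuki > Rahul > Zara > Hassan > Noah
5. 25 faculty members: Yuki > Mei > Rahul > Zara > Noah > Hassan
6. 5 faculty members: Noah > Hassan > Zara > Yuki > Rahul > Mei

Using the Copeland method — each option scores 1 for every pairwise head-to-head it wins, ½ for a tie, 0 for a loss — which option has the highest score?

Yuki

Rahul: beats Zara, Hassan, and Noah; loses to Mei and Yuki → score 3.
Zara: beats Hassan and Noah; loses to Rahul, Mei, and Yuki → score 2.
Hassan: beats Noah; loses to Rahul, Zara, Mei, and Yuki → score 1.
Mei: beats Rahul, Zara, Hassan, and Noah; loses to Yuki → score 4.
Noah: loses to Rahul, Zara, Hassan, Mei, and Yuki → score 0.
Yuki: beats Rahul, Zara, Hassan, Mei, and Noah → score 5.
Yuki has the best pairwise record.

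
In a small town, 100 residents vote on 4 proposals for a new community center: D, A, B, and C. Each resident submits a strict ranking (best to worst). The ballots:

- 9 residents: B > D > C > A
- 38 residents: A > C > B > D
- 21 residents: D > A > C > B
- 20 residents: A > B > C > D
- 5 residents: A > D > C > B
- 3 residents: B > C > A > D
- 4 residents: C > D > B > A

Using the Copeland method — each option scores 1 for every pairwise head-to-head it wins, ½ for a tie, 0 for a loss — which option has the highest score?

A

D: loses to A, B, and C → score 0.
A: beats D, B, and C → score 3.
B: beats D; loses to A and C → score 1.
C: beats D and B; loses to A → score 2.
A has the best pairwise record.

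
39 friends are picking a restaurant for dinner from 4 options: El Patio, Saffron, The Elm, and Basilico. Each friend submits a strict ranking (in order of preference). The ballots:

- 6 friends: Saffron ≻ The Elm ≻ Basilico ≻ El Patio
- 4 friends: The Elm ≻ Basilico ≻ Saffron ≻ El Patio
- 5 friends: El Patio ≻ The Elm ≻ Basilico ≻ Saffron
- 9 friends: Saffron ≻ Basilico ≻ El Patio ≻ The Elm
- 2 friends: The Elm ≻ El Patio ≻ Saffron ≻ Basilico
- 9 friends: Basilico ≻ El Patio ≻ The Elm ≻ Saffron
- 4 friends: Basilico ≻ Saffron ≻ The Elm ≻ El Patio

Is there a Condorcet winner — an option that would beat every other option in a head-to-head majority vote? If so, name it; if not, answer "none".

Basilico vs El Patio: 32–7 for Basilico.
Basilico vs Saffron: 22–17 for Basilico.
Basilico vs The Elm: 22–17 for Basilico.
Basilico beats every other option head-to-head.

Basilico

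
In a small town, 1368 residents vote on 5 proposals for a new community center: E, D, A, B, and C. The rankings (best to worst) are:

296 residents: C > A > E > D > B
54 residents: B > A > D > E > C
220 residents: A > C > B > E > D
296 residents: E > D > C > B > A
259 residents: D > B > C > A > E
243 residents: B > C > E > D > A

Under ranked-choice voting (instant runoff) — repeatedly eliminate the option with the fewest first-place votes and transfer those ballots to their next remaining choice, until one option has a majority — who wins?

Round 1: E 296, D 259, A 220, B 297, C 296. Eliminate A.
Round 2: E 296, D 259, B 297, C 516. Eliminate D.
Round 3: E 296, B 556, C 516. Eliminate E.
Round 4: B 556, C 812. C has a majority.

C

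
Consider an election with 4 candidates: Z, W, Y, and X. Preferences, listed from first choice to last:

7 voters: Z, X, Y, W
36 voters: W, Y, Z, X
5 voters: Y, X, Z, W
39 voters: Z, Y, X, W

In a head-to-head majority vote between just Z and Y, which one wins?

Voters preferring Z to Y: 46; preferring Y to Z: 41.
Z wins the head-to-head.

Z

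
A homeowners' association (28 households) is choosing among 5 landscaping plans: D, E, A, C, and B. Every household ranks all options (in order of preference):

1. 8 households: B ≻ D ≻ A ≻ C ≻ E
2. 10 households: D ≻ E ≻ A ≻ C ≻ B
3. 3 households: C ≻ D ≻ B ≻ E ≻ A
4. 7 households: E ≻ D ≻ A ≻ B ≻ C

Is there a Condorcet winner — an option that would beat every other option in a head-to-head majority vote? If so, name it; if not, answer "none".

D vs E: 21–7 for D.
D vs A: 28–0 for D.
D vs C: 25–3 for D.
D vs B: 20–8 for D.
D beats every other option head-to-head.

D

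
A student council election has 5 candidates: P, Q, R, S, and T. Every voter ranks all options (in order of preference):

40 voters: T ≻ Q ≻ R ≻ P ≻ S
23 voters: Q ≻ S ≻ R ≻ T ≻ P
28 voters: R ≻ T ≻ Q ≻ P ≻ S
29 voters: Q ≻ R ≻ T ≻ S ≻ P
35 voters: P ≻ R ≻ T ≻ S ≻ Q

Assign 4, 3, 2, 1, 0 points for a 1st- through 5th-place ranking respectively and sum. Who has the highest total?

R

P: 40·1 + 23·0 + 28·1 + 29·0 + 35·4 = 208
Q: 40·3 + 23·4 + 28·2 + 29·4 + 35·0 = 384
R: 40·2 + 23·2 + 28·4 + 29·3 + 35·3 = 430
S: 40·0 + 23·3 + 28·0 + 29·1 + 35·1 = 133
T: 40·4 + 23·1 + 28·3 + 29·2 + 35·2 = 395
R has the highest Borda score (430).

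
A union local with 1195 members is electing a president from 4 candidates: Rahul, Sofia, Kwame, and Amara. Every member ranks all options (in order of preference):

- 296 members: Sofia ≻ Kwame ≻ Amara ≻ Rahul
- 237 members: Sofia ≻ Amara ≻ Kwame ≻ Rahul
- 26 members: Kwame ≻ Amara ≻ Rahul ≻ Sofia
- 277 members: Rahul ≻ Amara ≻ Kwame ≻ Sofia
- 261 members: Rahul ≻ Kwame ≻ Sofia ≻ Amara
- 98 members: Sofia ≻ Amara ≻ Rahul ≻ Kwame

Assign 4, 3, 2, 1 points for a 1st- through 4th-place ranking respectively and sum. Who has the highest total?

Sofia

Rahul: 296·1 + 237·1 + 26·2 + 277·4 + 261·4 + 98·2 = 2933
Sofia: 296·4 + 237·4 + 26·1 + 277·1 + 261·2 + 98·4 = 3349
Kwame: 296·3 + 237·2 + 26·4 + 277·2 + 261·3 + 98·1 = 2901
Amara: 296·2 + 237·3 + 26·3 + 277·3 + 261·1 + 98·3 = 2767
Sofia has the highest Borda score (3349).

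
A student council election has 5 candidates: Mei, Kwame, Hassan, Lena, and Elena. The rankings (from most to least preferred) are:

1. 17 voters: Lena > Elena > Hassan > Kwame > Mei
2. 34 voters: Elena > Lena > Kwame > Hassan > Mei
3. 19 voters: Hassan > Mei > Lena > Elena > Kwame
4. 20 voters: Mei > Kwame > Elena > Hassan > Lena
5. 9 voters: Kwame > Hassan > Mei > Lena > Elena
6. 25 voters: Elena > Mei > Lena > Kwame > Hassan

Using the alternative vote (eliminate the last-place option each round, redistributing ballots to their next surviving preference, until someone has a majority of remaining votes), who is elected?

Round 1: Mei 20, Kwame 9, Hassan 19, Lena 17, Elena 59. Eliminate Kwame.
Round 2: Mei 20, Hassan 28, Lena 17, Elena 59. Eliminate Lena.
Round 3: Mei 20, Hassan 28, Elena 76. Elena has a majority.

Elena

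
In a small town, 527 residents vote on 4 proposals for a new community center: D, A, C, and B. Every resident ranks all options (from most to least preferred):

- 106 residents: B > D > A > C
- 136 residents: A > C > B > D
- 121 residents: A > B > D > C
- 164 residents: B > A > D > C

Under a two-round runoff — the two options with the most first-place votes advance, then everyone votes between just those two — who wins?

Round 1 first-place votes: D 0, A 257, C 0, B 270.
B and A advance.
Runoff: B is preferred to A by 270 voters; A by 257.
B wins the runoff.

B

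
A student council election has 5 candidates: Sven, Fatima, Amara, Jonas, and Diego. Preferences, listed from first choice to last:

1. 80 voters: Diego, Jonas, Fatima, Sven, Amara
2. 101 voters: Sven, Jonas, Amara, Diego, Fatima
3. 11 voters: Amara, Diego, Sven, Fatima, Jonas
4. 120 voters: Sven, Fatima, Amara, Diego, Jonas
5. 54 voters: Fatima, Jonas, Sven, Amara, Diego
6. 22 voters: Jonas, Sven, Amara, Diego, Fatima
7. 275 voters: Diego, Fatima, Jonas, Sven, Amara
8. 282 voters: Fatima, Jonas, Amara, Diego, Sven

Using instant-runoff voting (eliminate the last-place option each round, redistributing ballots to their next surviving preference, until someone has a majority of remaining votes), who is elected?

Round 1: Sven 221, Fatima 336, Amara 11, Jonas 22, Diego 355. Eliminate Amara.
Round 2: Sven 221, Fatima 336, Jonas 22, Diego 366. Eliminate Jonas.
Round 3: Sven 243, Fatima 336, Diego 366. Eliminate Sven.
Round 4: Fatima 456, Diego 489. Diego has a majority.

Diego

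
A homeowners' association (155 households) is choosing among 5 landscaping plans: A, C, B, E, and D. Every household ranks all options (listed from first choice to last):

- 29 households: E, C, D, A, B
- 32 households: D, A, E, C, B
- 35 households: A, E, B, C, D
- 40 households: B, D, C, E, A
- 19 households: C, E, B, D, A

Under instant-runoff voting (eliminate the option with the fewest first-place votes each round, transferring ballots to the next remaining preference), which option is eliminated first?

C

Round 1: A 35, C 19, B 40, E 29, D 32. Eliminate C.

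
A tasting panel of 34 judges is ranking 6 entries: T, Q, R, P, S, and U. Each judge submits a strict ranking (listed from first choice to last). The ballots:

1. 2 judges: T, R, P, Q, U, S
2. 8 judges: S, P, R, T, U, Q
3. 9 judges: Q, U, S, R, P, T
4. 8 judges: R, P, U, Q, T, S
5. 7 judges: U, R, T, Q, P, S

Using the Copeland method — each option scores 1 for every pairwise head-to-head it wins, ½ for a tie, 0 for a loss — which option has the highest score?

R

T: ties Q and S; loses to R, P, and U → score 1.
Q: beats S; ties T; loses to R, P, and U → score 1.5.
R: beats T, Q, P, and U; ties S → score 4.5.
P: beats T, Q, and U; ties S; loses to R → score 3.5.
S: ties T, R, and P; loses to Q and U → score 1.5.
U: beats T, Q, and S; loses to R and P → score 3.
R has the best pairwise record.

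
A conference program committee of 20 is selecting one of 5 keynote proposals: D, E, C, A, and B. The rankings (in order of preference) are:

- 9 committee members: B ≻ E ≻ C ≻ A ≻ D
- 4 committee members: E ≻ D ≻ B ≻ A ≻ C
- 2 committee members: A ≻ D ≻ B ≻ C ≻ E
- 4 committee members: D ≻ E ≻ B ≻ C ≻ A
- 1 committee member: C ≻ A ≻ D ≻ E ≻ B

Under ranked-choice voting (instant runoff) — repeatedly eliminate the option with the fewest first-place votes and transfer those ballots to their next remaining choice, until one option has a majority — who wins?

D

Round 1: D 4, E 4, C 1, A 2, B 9. Eliminate C.
Round 2: D 4, E 4, A 3, B 9. Eliminate A.
Round 3: D 7, E 4, B 9. Eliminate E.
Round 4: D 11, B 9. D has a majority.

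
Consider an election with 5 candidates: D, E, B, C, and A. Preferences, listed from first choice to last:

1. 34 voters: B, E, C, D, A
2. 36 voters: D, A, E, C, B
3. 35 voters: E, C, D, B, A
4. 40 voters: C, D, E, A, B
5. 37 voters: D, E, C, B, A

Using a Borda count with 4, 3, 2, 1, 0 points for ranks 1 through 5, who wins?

D

D: 34·1 + 36·4 + 35·2 + 40·3 + 37·4 = 516
E: 34·3 + 36·2 + 35·4 + 40·2 + 37·3 = 505
B: 34·4 + 36·0 + 35·1 + 40·0 + 37·1 = 208
C: 34·2 + 36·1 + 35·3 + 40·4 + 37·2 = 443
A: 34·0 + 36·3 + 35·0 + 40·1 + 37·0 = 148
D has the highest Borda score (516).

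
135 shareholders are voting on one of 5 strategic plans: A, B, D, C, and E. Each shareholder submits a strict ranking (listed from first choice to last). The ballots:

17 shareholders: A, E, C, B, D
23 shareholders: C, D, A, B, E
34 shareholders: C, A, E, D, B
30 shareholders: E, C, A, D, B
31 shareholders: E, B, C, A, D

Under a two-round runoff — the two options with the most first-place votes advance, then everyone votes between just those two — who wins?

Round 1 first-place votes: A 17, B 0, D 0, C 57, E 61.
E and C advance.
Runoff: E is preferred to C by 78 voters; C by 57.
E wins the runoff.

E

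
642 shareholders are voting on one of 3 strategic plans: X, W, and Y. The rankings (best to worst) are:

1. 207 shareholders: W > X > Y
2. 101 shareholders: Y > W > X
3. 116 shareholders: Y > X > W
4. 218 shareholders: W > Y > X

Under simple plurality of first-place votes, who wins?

First-place votes: X 0, W 425, Y 217.
W has the most first-place votes.

W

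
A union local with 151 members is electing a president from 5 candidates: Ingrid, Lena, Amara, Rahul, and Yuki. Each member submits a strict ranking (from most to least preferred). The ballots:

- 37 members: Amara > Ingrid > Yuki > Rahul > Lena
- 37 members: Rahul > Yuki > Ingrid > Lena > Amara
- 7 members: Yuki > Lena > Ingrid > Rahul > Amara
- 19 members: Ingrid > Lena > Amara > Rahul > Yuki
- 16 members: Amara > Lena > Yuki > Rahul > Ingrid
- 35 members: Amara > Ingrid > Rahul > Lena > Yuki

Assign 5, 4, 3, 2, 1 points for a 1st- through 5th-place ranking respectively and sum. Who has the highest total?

Ingrid: 37·4 + 37·3 + 7·3 + 19·5 + 16·1 + 35·4 = 531
Lena: 37·1 + 37·2 + 7·4 + 19·4 + 16·4 + 35·2 = 349
Amara: 37·5 + 37·1 + 7·1 + 19·3 + 16·5 + 35·5 = 541
Rahul: 37·2 + 37·5 + 7·2 + 19·2 + 16·2 + 35·3 = 448
Yuki: 37·3 + 37·4 + 7·5 + 19·1 + 16·3 + 35·1 = 396
Amara has the highest Borda score (541).

Amara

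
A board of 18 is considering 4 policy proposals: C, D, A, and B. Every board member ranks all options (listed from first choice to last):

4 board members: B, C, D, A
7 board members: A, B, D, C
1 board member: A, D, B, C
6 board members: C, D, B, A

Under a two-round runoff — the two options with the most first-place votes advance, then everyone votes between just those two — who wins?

Round 1 first-place votes: C 6, D 0, A 8, B 4.
A and C advance.
Runoff: A is preferred to C by 8 voters; C by 10.
C wins the runoff.

C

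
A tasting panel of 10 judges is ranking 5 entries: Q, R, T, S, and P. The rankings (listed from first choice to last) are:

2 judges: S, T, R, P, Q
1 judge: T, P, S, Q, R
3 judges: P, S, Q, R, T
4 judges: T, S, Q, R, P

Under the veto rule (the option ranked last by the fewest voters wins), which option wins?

Last-place votes: Q 2, R 1, T 3, S 0, P 4.
S is ranked last by the fewest voters, so S wins.

S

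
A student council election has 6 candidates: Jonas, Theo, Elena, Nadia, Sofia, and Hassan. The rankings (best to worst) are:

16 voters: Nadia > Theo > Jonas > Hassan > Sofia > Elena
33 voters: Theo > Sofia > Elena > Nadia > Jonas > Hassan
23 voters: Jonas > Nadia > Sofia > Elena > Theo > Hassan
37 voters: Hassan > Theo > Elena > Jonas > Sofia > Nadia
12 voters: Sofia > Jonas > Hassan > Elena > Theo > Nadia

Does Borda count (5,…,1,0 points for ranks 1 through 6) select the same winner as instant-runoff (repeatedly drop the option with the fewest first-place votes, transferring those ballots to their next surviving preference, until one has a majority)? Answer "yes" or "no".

yes

Borda — scores: Jonas 318, Theo 412, Elena 280, Nadia 238, Sofia 314, Hassan 253. Winner: Theo.
Instant-runoff — R1 Jonas 23, Theo 33, Elena 0, Nadia 16, Sofia 12, Hassan 37 (Elena out); R2 Jonas 23, Theo 33, Nadia 16, Sofia 12, Hassan 37 (Sofia out); R3 Jonas 35, Theo 33, Nadia 16, Hassan 37 (Nadia out); R4 Jonas 35, Theo 49, Hassan 37 (Jonas out); R5 Theo 72, Hassan 49 (Theo winner). Winner: Theo.
The two methods agree.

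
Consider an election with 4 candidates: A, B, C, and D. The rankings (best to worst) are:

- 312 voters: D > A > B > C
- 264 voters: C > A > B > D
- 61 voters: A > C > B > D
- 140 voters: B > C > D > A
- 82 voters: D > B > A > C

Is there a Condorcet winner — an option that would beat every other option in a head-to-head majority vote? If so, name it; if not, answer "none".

Checking pairwise contests:
D beats A 534–325.
A beats B 637–222.
A beats C 455–404.
B beats D 465–394.
Every option loses at least one head-to-head, so there is no Condorcet winner.

none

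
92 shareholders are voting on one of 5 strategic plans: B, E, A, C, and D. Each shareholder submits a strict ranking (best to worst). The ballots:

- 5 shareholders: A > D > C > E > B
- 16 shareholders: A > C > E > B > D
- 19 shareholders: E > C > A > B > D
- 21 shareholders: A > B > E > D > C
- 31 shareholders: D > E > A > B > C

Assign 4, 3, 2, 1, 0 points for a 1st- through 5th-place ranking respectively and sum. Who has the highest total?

B: 5·0 + 16·1 + 19·1 + 21·3 + 31·1 = 129
E: 5·1 + 16·2 + 19·4 + 21·2 + 31·3 = 248
A: 5·4 + 16·4 + 19·2 + 21·4 + 31·2 = 268
C: 5·2 + 16·3 + 19·3 + 21·0 + 31·0 = 115
D: 5·3 + 16·0 + 19·0 + 21·1 + 31·4 = 160
A has the highest Borda score (268).

A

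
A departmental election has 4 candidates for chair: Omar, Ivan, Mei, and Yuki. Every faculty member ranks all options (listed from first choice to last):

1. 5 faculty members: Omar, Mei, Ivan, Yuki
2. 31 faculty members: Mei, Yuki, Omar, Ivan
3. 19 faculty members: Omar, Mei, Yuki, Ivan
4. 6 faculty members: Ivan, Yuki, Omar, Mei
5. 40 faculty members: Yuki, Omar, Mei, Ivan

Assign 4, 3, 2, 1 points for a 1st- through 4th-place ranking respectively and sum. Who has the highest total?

Yuki

Omar: 5·4 + 31·2 + 19·4 + 6·2 + 40·3 = 290
Ivan: 5·2 + 31·1 + 19·1 + 6·4 + 40·1 = 124
Mei: 5·3 + 31·4 + 19·3 + 6·1 + 40·2 = 282
Yuki: 5·1 + 31·3 + 19·2 + 6·3 + 40·4 = 314
Yuki has the highest Borda score (314).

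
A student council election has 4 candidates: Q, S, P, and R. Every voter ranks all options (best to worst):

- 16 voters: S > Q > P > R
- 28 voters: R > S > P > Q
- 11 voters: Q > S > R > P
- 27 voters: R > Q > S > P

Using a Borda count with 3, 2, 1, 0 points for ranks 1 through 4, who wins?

R

Q: 16·2 + 28·0 + 11·3 + 27·2 = 119
S: 16·3 + 28·2 + 11·2 + 27·1 = 153
P: 16·1 + 28·1 + 11·0 + 27·0 = 44
R: 16·0 + 28·3 + 11·1 + 27·3 = 176
R has the highest Borda score (176).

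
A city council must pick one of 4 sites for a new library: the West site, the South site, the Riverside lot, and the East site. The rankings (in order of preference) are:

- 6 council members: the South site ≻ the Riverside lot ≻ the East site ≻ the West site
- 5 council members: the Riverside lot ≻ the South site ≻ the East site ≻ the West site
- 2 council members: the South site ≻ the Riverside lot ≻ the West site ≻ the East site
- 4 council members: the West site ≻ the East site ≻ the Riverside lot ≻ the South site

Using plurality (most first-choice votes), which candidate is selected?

the South site

First-place votes: the West site 4, the South site 8, the Riverside lot 5, the East site 0.
the South site has the most first-place votes.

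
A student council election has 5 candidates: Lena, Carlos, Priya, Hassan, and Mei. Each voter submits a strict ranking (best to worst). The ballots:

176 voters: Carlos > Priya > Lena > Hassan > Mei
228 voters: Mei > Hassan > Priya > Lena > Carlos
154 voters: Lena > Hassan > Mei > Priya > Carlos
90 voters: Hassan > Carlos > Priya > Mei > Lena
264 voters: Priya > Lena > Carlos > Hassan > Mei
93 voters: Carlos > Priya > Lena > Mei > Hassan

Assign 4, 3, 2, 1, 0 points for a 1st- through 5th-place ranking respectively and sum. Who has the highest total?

Lena: 176·2 + 228·1 + 154·4 + 90·0 + 264·3 + 93·2 = 2174
Carlos: 176·4 + 228·0 + 154·0 + 90·3 + 264·2 + 93·4 = 1874
Priya: 176·3 + 228·2 + 154·1 + 90·2 + 264·4 + 93·3 = 2653
Hassan: 176·1 + 228·3 + 154·3 + 90·4 + 264·1 + 93·0 = 1946
Mei: 176·0 + 228·4 + 154·2 + 90·1 + 264·0 + 93·1 = 1403
Priya has the highest Borda score (2653).

Priya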